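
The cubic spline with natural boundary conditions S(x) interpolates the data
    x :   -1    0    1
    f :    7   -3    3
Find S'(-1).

Put σ_i = S'' at the i-th knot. Here h = (1, 1) and Δ = (-10, 6), so the interior equations h_(i-1)·σ_(i-1) + 2(h_(i-1)+h_i)·σ_i + h_i·σ_(i+1) = 6(Δ_i − Δ_(i-1)) read
  1·σ_0 + 4·σ_1 + 1·σ_2 = 6(Δ_1 - Δ_0) = 96
Natural end conditions: σ_0 = σ_2 = 0.
Solving the tridiagonal system: σ_0 = 0, σ_1 = 24, σ_2 = 0.
On [-1, 0], S'(x) = b_0 + 2c_0·(x + 1) + 3d_0·(x + 1)² with b_0 = Δ_0 - h_0(2σ_0 + σ_1)/6 = -14, c_0 = σ_0/2 = 0, d_0 = (σ_1 - σ_0)/(6h_0) = 4. So S'(-1) = -14.

-14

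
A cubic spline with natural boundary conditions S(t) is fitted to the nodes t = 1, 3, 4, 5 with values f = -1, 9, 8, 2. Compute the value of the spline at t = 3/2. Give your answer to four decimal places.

2.2745

Write σ_i for S''(x_i). With h_i = 2, 1, 1 and divided differences Δ_i = 5, -1, -6, the continuity of S' gives the tridiagonal system
  2·σ_0 + 6·σ_1 + 1·σ_2 = 6(Δ_1 - Δ_0) = -36
  1·σ_1 + 4·σ_2 + 1·σ_3 = 6(Δ_2 - Δ_1) = -30
Natural end conditions: σ_0 = σ_3 = 0.
Solving: σ_0 = 0, σ_1 = -114/23, σ_2 = -144/23, σ_3 = 0.
On [1, 3], S(t) = -1 + 153/23·(t - 1) + 0·(t - 1)² - 19/46·(t - 1)³.
With (t - 1) = 1/2: S(3/2) = 837/368.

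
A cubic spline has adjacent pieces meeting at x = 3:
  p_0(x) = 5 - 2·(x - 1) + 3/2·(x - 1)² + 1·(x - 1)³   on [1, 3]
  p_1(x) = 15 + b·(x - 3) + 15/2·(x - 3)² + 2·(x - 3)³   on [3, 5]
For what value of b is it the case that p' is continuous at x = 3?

16

p_0'(x) = -2 + 3·(x - 1) + 3·(x - 1)², so p_0'(3) = 16. On the right, p_1'(3) = b, so b = 16.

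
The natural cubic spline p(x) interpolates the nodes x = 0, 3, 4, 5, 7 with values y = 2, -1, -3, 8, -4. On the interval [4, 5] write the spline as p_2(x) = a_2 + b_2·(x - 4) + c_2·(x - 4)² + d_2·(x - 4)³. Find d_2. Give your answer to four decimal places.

Write M_i for p''(x_i). With h_i = 3, 1, 1, 2 and divided differences Δ_i = -1, -2, 11, -6, the continuity of p' gives the tridiagonal system
  3·M_0 + 8·M_1 + 1·M_2 = 6(Δ_1 - Δ_0) = -6
  1·M_1 + 4·M_2 + 1·M_3 = 6(Δ_2 - Δ_1) = 78
  1·M_2 + 6·M_3 + 2·M_4 = 6(Δ_3 - Δ_2) = -102
Natural end conditions: M_0 = M_4 = 0.
Forward elimination and back-substitution give M_0 = 0, M_1 = -354/89, M_2 = 2298/89, M_3 = -1896/89, M_4 = 0.
On [4, 5], with p_2(x) = a_2 + b_2·(x - 4) + c_2·(x - 4)² + d_2·(x - 4)³: c_2 = M_2/2 = 1149/89, d_2 = (M_3 - M_2)/(6h_2) = -699/89, b_2 = Δ_2 - h_2(2M_2 + M_3)/6 = 529/89.

-7.8539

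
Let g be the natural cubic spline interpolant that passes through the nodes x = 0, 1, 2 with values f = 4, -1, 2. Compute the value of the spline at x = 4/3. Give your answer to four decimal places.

-0.7407

Let M_i = g''(x_i). Step sizes h_i = 1, 1; slopes of the chords Δ_i = (y_(i+1) - y_i)/h_i = -5, 3.
  1·M_0 + 4·M_1 + 1·M_2 = 6(Δ_1 - Δ_0) = 48
Natural end conditions: M_0 = M_2 = 0.
Solving: M_0 = 0, M_1 = 12, M_2 = 0.
On [1, 2], g(x) = -1 - 1·(x - 1) + 6·(x - 1)² - 2·(x - 1)³.
With (x - 1) = 1/3: g(4/3) = -20/27.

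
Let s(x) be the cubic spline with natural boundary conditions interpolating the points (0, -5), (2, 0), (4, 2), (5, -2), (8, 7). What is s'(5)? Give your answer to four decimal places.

Let M_i = s''(x_i). Step sizes h_i = 2, 2, 1, 3; slopes of the chords Δ_i = (y_(i+1) - y_i)/h_i = 5/2, 1, -4, 3.
  2·M_0 + 8·M_1 + 2·M_2 = 6(Δ_1 - Δ_0) = -9
  2·M_1 + 6·M_2 + 1·M_3 = 6(Δ_2 - Δ_1) = -30
  1·M_2 + 8·M_3 + 3·M_4 = 6(Δ_3 - Δ_2) = 42
Natural end conditions: M_0 = M_4 = 0.
Hence M_0 = 0, M_1 = 141/344, M_2 = -264/43, M_3 = 1035/172, M_4 = 0.
On [5, 8], s'(x) = b_3 + 2c_3·(x - 5) + 3d_3·(x - 5)² with b_3 = Δ_3 - h_3(2M_3 + M_4)/6 = -519/172, c_3 = M_3/2 = 1035/344, d_3 = (M_4 - M_3)/(6h_3) = -115/344. So s'(5) = -519/172.

-3.0174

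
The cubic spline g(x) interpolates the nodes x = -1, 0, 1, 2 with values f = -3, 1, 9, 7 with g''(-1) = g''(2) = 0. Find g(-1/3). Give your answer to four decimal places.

-0.9753

Put m_i = g'' at the i-th knot. Here h = (1, 1, 1) and Δ = (4, 8, -2), so the interior equations h_(i-1)·m_(i-1) + 2(h_(i-1)+h_i)·m_i + h_i·m_(i+1) = 6(Δ_i − Δ_(i-1)) read
  1·m_0 + 4·m_1 + 1·m_2 = 6(Δ_1 - Δ_0) = 24
  1·m_1 + 4·m_2 + 1·m_3 = 6(Δ_2 - Δ_1) = -60
Natural end conditions: m_0 = m_3 = 0.
Solving the tridiagonal system: m_0 = 0, m_1 = 52/5, m_2 = -88/5, m_3 = 0.
On [-1, 0], g(x) = -3 + 34/15·(x + 1) + 0·(x + 1)² + 26/15·(x + 1)³.
With (x + 1) = 2/3: g(-1/3) = -79/81.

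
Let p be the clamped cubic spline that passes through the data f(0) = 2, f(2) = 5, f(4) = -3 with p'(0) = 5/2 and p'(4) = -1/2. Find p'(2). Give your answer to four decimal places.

With M_i denoting the second derivative at x_i, h_i = 2, 2, and Δ_i = (y_(i+1) − y_i)/h_i = 3/2, -4:
  2·M_0 + 8·M_1 + 2·M_2 = 6(Δ_1 - Δ_0) = -33
Clamped end conditions give two more equations: 2h_0·M_0 + h_0·M_1 = 6(Δ_0 - p'(0)) = -6 and h_1·M_1 + 2h_1·M_2 = 6(p'(4) - Δ_1) = 21.
Hence M_0 = 15/8, M_1 = -27/4, M_2 = 69/8.
On [2, 4], p'(t) = b_1 + 2c_1·(t - 2) + 3d_1·(t - 2)² with b_1 = Δ_1 - h_1(2M_1 + M_2)/6 = -19/8, c_1 = M_1/2 = -27/8, d_1 = (M_2 - M_1)/(6h_1) = 41/32. So p'(2) = -19/8.

-2.3750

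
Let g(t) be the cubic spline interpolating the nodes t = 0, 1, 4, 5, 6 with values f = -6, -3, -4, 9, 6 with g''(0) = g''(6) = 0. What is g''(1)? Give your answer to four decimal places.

-8.8113

Write m_i for g''(x_i). With h_i = 1, 3, 1, 1 and divided differences Δ_i = 3, -1/3, 13, -3, the continuity of g' gives the tridiagonal system
  1·m_0 + 8·m_1 + 3·m_2 = 6(Δ_1 - Δ_0) = -20
  3·m_1 + 8·m_2 + 1·m_3 = 6(Δ_2 - Δ_1) = 80
  1·m_2 + 4·m_3 + 1·m_4 = 6(Δ_3 - Δ_2) = -96
Natural end conditions: m_0 = m_4 = 0.
Solving: m_0 = 0, m_1 = -467/53, m_2 = 892/53, m_3 = -1495/53, m_4 = 0.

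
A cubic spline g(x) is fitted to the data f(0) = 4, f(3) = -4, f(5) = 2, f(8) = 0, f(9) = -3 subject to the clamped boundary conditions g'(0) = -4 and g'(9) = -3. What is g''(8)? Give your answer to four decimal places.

-0.7401

Write M_i for g''(x_i). With h_i = 3, 2, 3, 1 and divided differences Δ_i = -8/3, 3, -2/3, -3, the continuity of g' gives the tridiagonal system
  3·M_0 + 10·M_1 + 2·M_2 = 6(Δ_1 - Δ_0) = 34
  2·M_1 + 10·M_2 + 3·M_3 = 6(Δ_2 - Δ_1) = -22
  3·M_2 + 8·M_3 + 1·M_4 = 6(Δ_3 - Δ_2) = -14
Clamped end conditions give two more equations: 2h_0·M_0 + h_0·M_1 = 6(Δ_0 - g'(0)) = 8 and h_3·M_3 + 2h_3·M_4 = 6(g'(9) - Δ_3) = 0.
Solving the tridiagonal system: M_0 = -45/59, M_1 = 742/177, M_2 = -997/354, M_3 = -131/177, M_4 = 131/354.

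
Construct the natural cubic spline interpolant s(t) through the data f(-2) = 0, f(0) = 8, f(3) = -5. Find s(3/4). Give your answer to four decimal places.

7.2109

Put M_i = s'' at the i-th knot. Here h = (2, 3) and Δ = (4, -13/3), so the interior equations h_(i-1)·M_(i-1) + 2(h_(i-1)+h_i)·M_i + h_i·M_(i+1) = 6(Δ_i − Δ_(i-1)) read
  2·M_0 + 10·M_1 + 3·M_2 = 6(Δ_1 - Δ_0) = -50
Natural end conditions: M_0 = M_2 = 0.
Hence M_0 = 0, M_1 = -5, M_2 = 0.
On [0, 3], s(t) = 8 + 2/3·t - 5/2·t² + 5/18·t³.
With t = 3/4: s(3/4) = 923/128.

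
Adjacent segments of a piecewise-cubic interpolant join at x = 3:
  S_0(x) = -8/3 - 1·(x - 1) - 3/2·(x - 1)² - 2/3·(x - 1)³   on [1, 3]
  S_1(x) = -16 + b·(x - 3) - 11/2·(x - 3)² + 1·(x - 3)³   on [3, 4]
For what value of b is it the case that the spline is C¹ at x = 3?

S_0'(x) = -1 - 3·(x - 1) - 2·(x - 1)², so S_0'(3) = -15. On the right, S_1'(3) = b, so b = -15.

-15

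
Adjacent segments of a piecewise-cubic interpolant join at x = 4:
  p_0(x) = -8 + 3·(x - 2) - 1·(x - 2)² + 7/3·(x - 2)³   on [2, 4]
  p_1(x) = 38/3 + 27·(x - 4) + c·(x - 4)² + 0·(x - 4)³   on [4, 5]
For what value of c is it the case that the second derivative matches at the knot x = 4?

13

p_0''(x) = -2 + 14·(x - 2), so p_0''(4) = 26. On the right, p_1''(4) = 2c, so c = 13.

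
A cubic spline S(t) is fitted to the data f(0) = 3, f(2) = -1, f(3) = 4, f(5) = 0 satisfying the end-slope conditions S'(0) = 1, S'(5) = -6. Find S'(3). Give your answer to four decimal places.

4.1875

With m_i denoting the second derivative at x_i, h_i = 2, 1, 2, and Δ_i = (y_(i+1) − y_i)/h_i = -2, 5, -2:
  2·m_0 + 6·m_1 + 1·m_2 = 6(Δ_1 - Δ_0) = 42
  1·m_1 + 6·m_2 + 2·m_3 = 6(Δ_2 - Δ_1) = -42
Clamped end conditions give two more equations: 2h_0·m_0 + h_0·m_1 = 6(Δ_0 - S'(0)) = -18 and h_2·m_2 + 2h_2·m_3 = 6(S'(5) - Δ_2) = -24.
Solving: m_0 = -167/16, m_1 = 95/8, m_2 = -67/8, m_3 = -29/16.
On [3, 5], S'(t) = b_2 + 2c_2·(t - 3) + 3d_2·(t - 3)² with b_2 = Δ_2 - h_2(2m_2 + m_3)/6 = 67/16, c_2 = m_2/2 = -67/16, d_2 = (m_3 - m_2)/(6h_2) = 35/64. So S'(3) = 67/16.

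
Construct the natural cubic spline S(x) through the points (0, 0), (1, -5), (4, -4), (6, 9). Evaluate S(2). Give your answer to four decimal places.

Put m_i = S'' at the i-th knot. Here h = (1, 3, 2) and Δ = (-5, 1/3, 13/2), so the interior equations h_(i-1)·m_(i-1) + 2(h_(i-1)+h_i)·m_i + h_i·m_(i+1) = 6(Δ_i − Δ_(i-1)) read
  1·m_0 + 8·m_1 + 3·m_2 = 6(Δ_1 - Δ_0) = 32
  3·m_1 + 10·m_2 + 2·m_3 = 6(Δ_2 - Δ_1) = 37
Natural end conditions: m_0 = m_3 = 0.
Hence m_0 = 0, m_1 = 209/71, m_2 = 200/71, m_3 = 0.
On [1, 4], S(x) = -5 - 856/213·(x - 1) + 209/142·(x - 1)² - 1/142·(x - 1)³.
With (x - 1) = 1: S(2) = -1609/213.

-7.5540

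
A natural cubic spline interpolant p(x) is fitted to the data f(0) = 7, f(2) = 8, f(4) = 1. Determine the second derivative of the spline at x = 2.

With M_i denoting the second derivative at x_i, h_i = 2, 2, and Δ_i = (y_(i+1) − y_i)/h_i = 1/2, -7/2:
  2·M_0 + 8·M_1 + 2·M_2 = 6(Δ_1 - Δ_0) = -24
Natural end conditions: M_0 = M_2 = 0.
Solving the tridiagonal system: M_0 = 0, M_1 = -3, M_2 = 0.

-3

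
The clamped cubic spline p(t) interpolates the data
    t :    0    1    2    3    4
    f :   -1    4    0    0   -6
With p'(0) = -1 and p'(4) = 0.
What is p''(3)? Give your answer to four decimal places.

-20.4286

Put M_i = p'' at the i-th knot. Here h = (1, 1, 1, 1) and Δ = (5, -4, 0, -6), so the interior equations h_(i-1)·M_(i-1) + 2(h_(i-1)+h_i)·M_i + h_i·M_(i+1) = 6(Δ_i − Δ_(i-1)) read
  1·M_0 + 4·M_1 + 1·M_2 = 6(Δ_1 - Δ_0) = -54
  1·M_1 + 4·M_2 + 1·M_3 = 6(Δ_2 - Δ_1) = 24
  1·M_2 + 4·M_3 + 1·M_4 = 6(Δ_3 - Δ_2) = -36
Clamped end conditions give two more equations: 2h_0·M_0 + h_0·M_1 = 6(Δ_0 - p'(0)) = 36 and h_3·M_3 + 2h_3·M_4 = 6(p'(4) - Δ_3) = 36.
Hence M_0 = 431/14, M_1 = -179/7, M_2 = 35/2, M_3 = -143/7, M_4 = 395/14.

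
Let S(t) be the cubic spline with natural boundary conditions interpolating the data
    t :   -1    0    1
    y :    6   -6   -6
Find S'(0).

Put σ_i = S'' at the i-th knot. Here h = (1, 1) and Δ = (-12, 0), so the interior equations h_(i-1)·σ_(i-1) + 2(h_(i-1)+h_i)·σ_i + h_i·σ_(i+1) = 6(Δ_i − Δ_(i-1)) read
  1·σ_0 + 4·σ_1 + 1·σ_2 = 6(Δ_1 - Δ_0) = 72
Natural end conditions: σ_0 = σ_2 = 0.
Solving: σ_0 = 0, σ_1 = 18, σ_2 = 0.
On [0, 1], S'(t) = b_1 + 2c_1·t + 3d_1·t² with b_1 = Δ_1 - h_1(2σ_1 + σ_2)/6 = -6, c_1 = σ_1/2 = 9, d_1 = (σ_2 - σ_1)/(6h_1) = -3. So S'(0) = -6.

-6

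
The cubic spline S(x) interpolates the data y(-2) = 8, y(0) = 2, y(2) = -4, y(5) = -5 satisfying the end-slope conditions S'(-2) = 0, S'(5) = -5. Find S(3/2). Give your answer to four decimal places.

-3.3032

Put M_i = S'' at the i-th knot. Here h = (2, 2, 3) and Δ = (-3, -3, -1/3), so the interior equations h_(i-1)·M_(i-1) + 2(h_(i-1)+h_i)·M_i + h_i·M_(i+1) = 6(Δ_i − Δ_(i-1)) read
  2·M_0 + 8·M_1 + 2·M_2 = 6(Δ_1 - Δ_0) = 0
  2·M_1 + 10·M_2 + 3·M_3 = 6(Δ_2 - Δ_1) = 16
Clamped end conditions give two more equations: 2h_0·M_0 + h_0·M_1 = 6(Δ_0 - S'(-2)) = -18 and h_2·M_2 + 2h_2·M_3 = 6(S'(5) - Δ_2) = -28.
Solving: M_0 = -172/37, M_1 = 11/37, M_2 = 128/37, M_3 = -710/111.
On [0, 2], S(x) = 2 - 161/37·x + 11/74·x² + 39/148·x³.
With x = 3/2: S(3/2) = -3911/1184.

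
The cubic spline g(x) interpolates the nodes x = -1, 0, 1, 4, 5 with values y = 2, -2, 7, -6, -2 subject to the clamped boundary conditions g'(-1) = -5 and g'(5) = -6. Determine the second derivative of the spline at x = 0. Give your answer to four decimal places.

27.2807

Write M_i for g''(x_i). With h_i = 1, 1, 3, 1 and divided differences Δ_i = -4, 9, -13/3, 4, the continuity of g' gives the tridiagonal system
  1·M_0 + 4·M_1 + 1·M_2 = 6(Δ_1 - Δ_0) = 78
  1·M_1 + 8·M_2 + 3·M_3 = 6(Δ_2 - Δ_1) = -80
  3·M_2 + 8·M_3 + 1·M_4 = 6(Δ_3 - Δ_2) = 50
Clamped end conditions give two more equations: 2h_0·M_0 + h_0·M_1 = 6(Δ_0 - g'(-1)) = 6 and h_3·M_3 + 2h_3·M_4 = 6(g'(5) - Δ_3) = -60.
Solving the tridiagonal system: M_0 = -1213/114, M_1 = 1555/57, M_2 = -2335/114, M_3 = 1075/57, M_4 = -4495/114.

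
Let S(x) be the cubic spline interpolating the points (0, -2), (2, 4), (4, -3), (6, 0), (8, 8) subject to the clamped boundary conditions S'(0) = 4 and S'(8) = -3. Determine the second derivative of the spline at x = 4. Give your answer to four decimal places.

With M_i denoting the second derivative at x_i, h_i = 2, 2, 2, 2, and Δ_i = (y_(i+1) − y_i)/h_i = 3, -7/2, 3/2, 4:
  2·M_0 + 8·M_1 + 2·M_2 = 6(Δ_1 - Δ_0) = -39
  2·M_1 + 8·M_2 + 2·M_3 = 6(Δ_2 - Δ_1) = 30
  2·M_2 + 8·M_3 + 2·M_4 = 6(Δ_3 - Δ_2) = 15
Clamped end conditions give two more equations: 2h_0·M_0 + h_0·M_1 = 6(Δ_0 - S'(0)) = -6 and h_3·M_3 + 2h_3·M_4 = 6(S'(8) - Δ_3) = -42.
Solving: M_0 = 95/56, M_1 = -179/28, M_2 = 35/8, M_3 = 109/28, M_4 = -697/56.

4.3750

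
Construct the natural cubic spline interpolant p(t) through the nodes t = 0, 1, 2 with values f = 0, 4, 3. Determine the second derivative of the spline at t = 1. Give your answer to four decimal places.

Let m_i = p''(x_i). Step sizes h_i = 1, 1; slopes of the chords Δ_i = (y_(i+1) - y_i)/h_i = 4, -1.
  1·m_0 + 4·m_1 + 1·m_2 = 6(Δ_1 - Δ_0) = -30
Natural end conditions: m_0 = m_2 = 0.
Solving: m_0 = 0, m_1 = -15/2, m_2 = 0.

-7.5000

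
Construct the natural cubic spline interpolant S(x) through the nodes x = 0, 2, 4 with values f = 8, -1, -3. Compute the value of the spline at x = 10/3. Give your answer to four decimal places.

Write m_i for S''(x_i). With h_i = 2, 2 and divided differences Δ_i = -9/2, -1, the continuity of S' gives the tridiagonal system
  2·m_0 + 8·m_1 + 2·m_2 = 6(Δ_1 - Δ_0) = 21
Natural end conditions: m_0 = m_2 = 0.
Solving: m_0 = 0, m_1 = 21/8, m_2 = 0.
On [2, 4], S(x) = -1 - 11/4·(x - 2) + 21/16·(x - 2)² - 7/32·(x - 2)³.
With (x - 2) = 4/3: S(10/3) = -77/27.

-2.8519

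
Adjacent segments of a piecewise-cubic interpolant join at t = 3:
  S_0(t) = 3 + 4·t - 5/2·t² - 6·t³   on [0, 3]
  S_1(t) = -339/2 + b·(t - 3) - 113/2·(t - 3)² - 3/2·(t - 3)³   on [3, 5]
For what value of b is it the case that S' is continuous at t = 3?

S_0'(t) = 4 - 5·t - 18·t², so S_0'(3) = -173. On the right, S_1'(3) = b, so b = -173.

-173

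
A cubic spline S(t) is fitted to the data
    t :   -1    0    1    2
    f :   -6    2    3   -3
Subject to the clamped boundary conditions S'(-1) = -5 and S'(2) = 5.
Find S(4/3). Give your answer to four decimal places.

-0.0321

Let σ_i = S''(x_i). Step sizes h_i = 1, 1, 1; slopes of the chords Δ_i = (y_(i+1) - y_i)/h_i = 8, 1, -6.
  1·σ_0 + 4·σ_1 + 1·σ_2 = 6(Δ_1 - Δ_0) = -42
  1·σ_1 + 4·σ_2 + 1·σ_3 = 6(Δ_2 - Δ_1) = -42
Clamped end conditions give two more equations: 2h_0·σ_0 + h_0·σ_1 = 6(Δ_0 - S'(-1)) = 78 and h_2·σ_2 + 2h_2·σ_3 = 6(S'(2) - Δ_2) = 66.
Solving: σ_0 = 724/15, σ_1 = -278/15, σ_2 = -242/15, σ_3 = 616/15.
On [1, 2], S(t) = 3 - 112/15·(t - 1) - 121/15·(t - 1)² + 143/15·(t - 1)³.
With (t - 1) = 1/3: S(4/3) = -13/405.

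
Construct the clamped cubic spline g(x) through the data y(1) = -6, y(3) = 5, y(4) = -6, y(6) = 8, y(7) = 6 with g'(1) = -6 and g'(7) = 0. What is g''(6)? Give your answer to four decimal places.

-22.1290

Put M_i = g'' at the i-th knot. Here h = (2, 1, 2, 1) and Δ = (11/2, -11, 7, -2), so the interior equations h_(i-1)·M_(i-1) + 2(h_(i-1)+h_i)·M_i + h_i·M_(i+1) = 6(Δ_i − Δ_(i-1)) read
  2·M_0 + 6·M_1 + 1·M_2 = 6(Δ_1 - Δ_0) = -99
  1·M_1 + 6·M_2 + 2·M_3 = 6(Δ_2 - Δ_1) = 108
  2·M_2 + 6·M_3 + 1·M_4 = 6(Δ_3 - Δ_2) = -54
Clamped end conditions give two more equations: 2h_0·M_0 + h_0·M_1 = 6(Δ_0 - g'(1)) = 69 and h_3·M_3 + 2h_3·M_4 = 6(g'(7) - Δ_3) = 12.
Hence M_0 = 4177/124, M_1 = -1019/31, M_2 = 1913/62, M_3 = -686/31, M_4 = 529/31.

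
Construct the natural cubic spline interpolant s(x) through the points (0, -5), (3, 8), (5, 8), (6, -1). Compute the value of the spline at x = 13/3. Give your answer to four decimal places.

Write M_i for s''(x_i). With h_i = 3, 2, 1 and divided differences Δ_i = 13/3, 0, -9, the continuity of s' gives the tridiagonal system
  3·M_0 + 10·M_1 + 2·M_2 = 6(Δ_1 - Δ_0) = -26
  2·M_1 + 6·M_2 + 1·M_3 = 6(Δ_2 - Δ_1) = -54
Natural end conditions: M_0 = M_3 = 0.
Hence M_0 = 0, M_1 = -6/7, M_2 = -61/7, M_3 = 0.
On [3, 5], s(x) = 8 + 73/21·(x - 3) - 3/7·(x - 3)² - 55/84·(x - 3)³.
With (x - 3) = 4/3: s(13/3) = 836/81.

10.3210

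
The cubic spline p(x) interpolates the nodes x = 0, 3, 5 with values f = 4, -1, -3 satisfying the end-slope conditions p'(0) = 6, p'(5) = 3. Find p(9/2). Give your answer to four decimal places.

-3.9063

Let σ_i = p''(x_i). Step sizes h_i = 3, 2; slopes of the chords Δ_i = (y_(i+1) - y_i)/h_i = -5/3, -1.
  3·σ_0 + 10·σ_1 + 2·σ_2 = 6(Δ_1 - Δ_0) = 4
Clamped end conditions give two more equations: 2h_0·σ_0 + h_0·σ_1 = 6(Δ_0 - p'(0)) = -46 and h_1·σ_1 + 2h_1·σ_2 = 6(p'(5) - Δ_1) = 24.
Solving the tridiagonal system: σ_0 = -26/3, σ_1 = 2, σ_2 = 5.
On [3, 5], p(x) = -1 - 4·(x - 3) + 1·(x - 3)² + 1/4·(x - 3)³.
With (x - 3) = 3/2: p(9/2) = -125/32.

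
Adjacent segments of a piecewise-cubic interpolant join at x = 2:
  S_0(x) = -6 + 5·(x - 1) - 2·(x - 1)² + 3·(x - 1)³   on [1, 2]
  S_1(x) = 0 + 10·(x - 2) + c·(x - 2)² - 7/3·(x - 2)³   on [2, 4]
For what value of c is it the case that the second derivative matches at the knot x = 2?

7

S_0''(x) = -4 + 18·(x - 1), so S_0''(2) = 14. On the right, S_1''(2) = 2c, so c = 7.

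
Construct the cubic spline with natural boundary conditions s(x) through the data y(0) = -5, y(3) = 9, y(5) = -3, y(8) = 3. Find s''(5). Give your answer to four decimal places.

6.3333

Put m_i = s'' at the i-th knot. Here h = (3, 2, 3) and Δ = (14/3, -6, 2), so the interior equations h_(i-1)·m_(i-1) + 2(h_(i-1)+h_i)·m_i + h_i·m_(i+1) = 6(Δ_i − Δ_(i-1)) read
  3·m_0 + 10·m_1 + 2·m_2 = 6(Δ_1 - Δ_0) = -64
  2·m_1 + 10·m_2 + 3·m_3 = 6(Δ_2 - Δ_1) = 48
Natural end conditions: m_0 = m_3 = 0.
Hence m_0 = 0, m_1 = -23/3, m_2 = 19/3, m_3 = 0.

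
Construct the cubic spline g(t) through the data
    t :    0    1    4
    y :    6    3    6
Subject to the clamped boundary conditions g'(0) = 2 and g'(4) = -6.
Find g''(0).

With M_i denoting the second derivative at x_i, h_i = 1, 3, and Δ_i = (y_(i+1) − y_i)/h_i = -3, 1:
  1·M_0 + 8·M_1 + 3·M_2 = 6(Δ_1 - Δ_0) = 24
Clamped end conditions give two more equations: 2h_0·M_0 + h_0·M_1 = 6(Δ_0 - g'(0)) = -30 and h_1·M_1 + 2h_1·M_2 = 6(g'(4) - Δ_1) = -42.
Hence M_0 = -20, M_1 = 10, M_2 = -12.

-20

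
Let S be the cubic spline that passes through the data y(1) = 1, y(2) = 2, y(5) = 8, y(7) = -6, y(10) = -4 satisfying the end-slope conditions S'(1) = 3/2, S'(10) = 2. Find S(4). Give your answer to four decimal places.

8.5890

Let M_i = S''(x_i). Step sizes h_i = 1, 3, 2, 3; slopes of the chords Δ_i = (y_(i+1) - y_i)/h_i = 1, 2, -7, 2/3.
  1·M_0 + 8·M_1 + 3·M_2 = 6(Δ_1 - Δ_0) = 6
  3·M_1 + 10·M_2 + 2·M_3 = 6(Δ_2 - Δ_1) = -54
  2·M_2 + 10·M_3 + 3·M_4 = 6(Δ_3 - Δ_2) = 46
Clamped end conditions give two more equations: 2h_0·M_0 + h_0·M_1 = 6(Δ_0 - S'(1)) = -3 and h_3·M_3 + 2h_3·M_4 = 6(S'(10) - Δ_3) = 8.
Hence M_0 = -851/236, M_1 = 497/118, M_2 = -1895/236, M_3 = 403/59, M_4 = -737/354.
On [2, 5], S(x) = 2 + 851/472·(x - 2) + 497/236·(x - 2)² - 321/472·(x - 2)³.
With (x - 2) = 2: S(4) = 2027/236.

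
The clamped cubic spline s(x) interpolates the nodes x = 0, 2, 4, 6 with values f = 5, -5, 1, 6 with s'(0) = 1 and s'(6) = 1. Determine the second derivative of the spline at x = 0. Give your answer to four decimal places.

-14.1000

Put M_i = s'' at the i-th knot. Here h = (2, 2, 2) and Δ = (-5, 3, 5/2), so the interior equations h_(i-1)·M_(i-1) + 2(h_(i-1)+h_i)·M_i + h_i·M_(i+1) = 6(Δ_i − Δ_(i-1)) read
  2·M_0 + 8·M_1 + 2·M_2 = 6(Δ_1 - Δ_0) = 48
  2·M_1 + 8·M_2 + 2·M_3 = 6(Δ_2 - Δ_1) = -3
Clamped end conditions give two more equations: 2h_0·M_0 + h_0·M_1 = 6(Δ_0 - s'(0)) = -36 and h_2·M_2 + 2h_2·M_3 = 6(s'(6) - Δ_2) = -9.
Forward elimination and back-substitution give M_0 = -141/10, M_1 = 51/5, M_2 = -27/10, M_3 = -9/10.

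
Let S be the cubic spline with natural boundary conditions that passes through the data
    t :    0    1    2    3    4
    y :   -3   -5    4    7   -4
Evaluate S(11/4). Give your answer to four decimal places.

Let σ_i = S''(x_i). Step sizes h_i = 1, 1, 1, 1; slopes of the chords Δ_i = (y_(i+1) - y_i)/h_i = -2, 9, 3, -11.
  1·σ_0 + 4·σ_1 + 1·σ_2 = 6(Δ_1 - Δ_0) = 66
  1·σ_1 + 4·σ_2 + 1·σ_3 = 6(Δ_2 - Δ_1) = -36
  1·σ_2 + 4·σ_3 + 1·σ_4 = 6(Δ_3 - Δ_2) = -84
Natural end conditions: σ_0 = σ_4 = 0.
Hence σ_0 = 0, σ_1 = 75/4, σ_2 = -9, σ_3 = -75/4, σ_4 = 0.
On [2, 3], S(t) = 4 + 73/8·(t - 2) - 9/2·(t - 2)² - 13/8·(t - 2)³.
With (t - 2) = 3/4: S(11/4) = 3905/512.

7.6270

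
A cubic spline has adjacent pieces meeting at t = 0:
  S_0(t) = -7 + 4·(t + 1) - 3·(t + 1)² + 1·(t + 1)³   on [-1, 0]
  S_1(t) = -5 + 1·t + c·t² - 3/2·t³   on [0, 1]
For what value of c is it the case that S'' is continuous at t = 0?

0

S_0''(t) = -6 + 6·(t + 1), so S_0''(0) = 0. On the right, S_1''(0) = 2c, so c = 0.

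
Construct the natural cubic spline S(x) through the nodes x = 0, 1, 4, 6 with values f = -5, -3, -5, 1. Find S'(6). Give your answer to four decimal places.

4.0516

Let M_i = S''(x_i). Step sizes h_i = 1, 3, 2; slopes of the chords Δ_i = (y_(i+1) - y_i)/h_i = 2, -2/3, 3.
  1·M_0 + 8·M_1 + 3·M_2 = 6(Δ_1 - Δ_0) = -16
  3·M_1 + 10·M_2 + 2·M_3 = 6(Δ_2 - Δ_1) = 22
Natural end conditions: M_0 = M_3 = 0.
Hence M_0 = 0, M_1 = -226/71, M_2 = 224/71, M_3 = 0.
On [4, 6], S'(x) = b_2 + 2c_2·(x - 4) + 3d_2·(x - 4)² with b_2 = Δ_2 - h_2(2M_2 + M_3)/6 = 191/213, c_2 = M_2/2 = 112/71, d_2 = (M_3 - M_2)/(6h_2) = -56/213. So S'(6) = 863/213.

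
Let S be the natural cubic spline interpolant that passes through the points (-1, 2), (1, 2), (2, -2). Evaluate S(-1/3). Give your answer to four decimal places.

2.7901

Write σ_i for S''(x_i). With h_i = 2, 1 and divided differences Δ_i = 0, -4, the continuity of S' gives the tridiagonal system
  2·σ_0 + 6·σ_1 + 1·σ_2 = 6(Δ_1 - Δ_0) = -24
Natural end conditions: σ_0 = σ_2 = 0.
Hence σ_0 = 0, σ_1 = -4, σ_2 = 0.
On [-1, 1], S(t) = 2 + 4/3·(t + 1) + 0·(t + 1)² - 1/3·(t + 1)³.
With (t + 1) = 2/3: S(-1/3) = 226/81.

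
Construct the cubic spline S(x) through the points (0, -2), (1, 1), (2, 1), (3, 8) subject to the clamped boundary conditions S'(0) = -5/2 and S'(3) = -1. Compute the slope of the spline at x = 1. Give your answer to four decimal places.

With M_i denoting the second derivative at x_i, h_i = 1, 1, 1, and Δ_i = (y_(i+1) − y_i)/h_i = 3, 0, 7:
  1·M_0 + 4·M_1 + 1·M_2 = 6(Δ_1 - Δ_0) = -18
  1·M_1 + 4·M_2 + 1·M_3 = 6(Δ_2 - Δ_1) = 42
Clamped end conditions give two more equations: 2h_0·M_0 + h_0·M_1 = 6(Δ_0 - S'(0)) = 33 and h_2·M_2 + 2h_2·M_3 = 6(S'(3) - Δ_2) = -48.
Solving the tridiagonal system: M_0 = 124/5, M_1 = -83/5, M_2 = 118/5, M_3 = -179/5.
On [1, 2], S'(x) = b_1 + 2c_1·(x - 1) + 3d_1·(x - 1)² with b_1 = Δ_1 - h_1(2M_1 + M_2)/6 = 8/5, c_1 = M_1/2 = -83/10, d_1 = (M_2 - M_1)/(6h_1) = 67/10. So S'(1) = 8/5.

1.6000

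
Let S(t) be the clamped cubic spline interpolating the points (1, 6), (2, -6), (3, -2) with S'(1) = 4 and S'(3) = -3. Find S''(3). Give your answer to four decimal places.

Put m_i = S'' at the i-th knot. Here h = (1, 1) and Δ = (-12, 4), so the interior equations h_(i-1)·m_(i-1) + 2(h_(i-1)+h_i)·m_i + h_i·m_(i+1) = 6(Δ_i − Δ_(i-1)) read
  1·m_0 + 4·m_1 + 1·m_2 = 6(Δ_1 - Δ_0) = 96
Clamped end conditions give two more equations: 2h_0·m_0 + h_0·m_1 = 6(Δ_0 - S'(1)) = -96 and h_1·m_1 + 2h_1·m_2 = 6(S'(3) - Δ_1) = -42.
Forward elimination and back-substitution give m_0 = -151/2, m_1 = 55, m_2 = -97/2.

-48.5000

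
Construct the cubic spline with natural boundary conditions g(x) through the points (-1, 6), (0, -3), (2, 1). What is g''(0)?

11

Write σ_i for g''(x_i). With h_i = 1, 2 and divided differences Δ_i = -9, 2, the continuity of g' gives the tridiagonal system
  1·σ_0 + 6·σ_1 + 2·σ_2 = 6(Δ_1 - Δ_0) = 66
Natural end conditions: σ_0 = σ_2 = 0.
Forward elimination and back-substitution give σ_0 = 0, σ_1 = 11, σ_2 = 0.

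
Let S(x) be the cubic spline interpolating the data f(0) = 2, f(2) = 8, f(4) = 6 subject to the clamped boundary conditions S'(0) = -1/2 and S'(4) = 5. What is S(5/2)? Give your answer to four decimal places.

7.3242

Let m_i = S''(x_i). Step sizes h_i = 2, 2; slopes of the chords Δ_i = (y_(i+1) - y_i)/h_i = 3, -1.
  2·m_0 + 8·m_1 + 2·m_2 = 6(Δ_1 - Δ_0) = -24
Clamped end conditions give two more equations: 2h_0·m_0 + h_0·m_1 = 6(Δ_0 - S'(0)) = 21 and h_1·m_1 + 2h_1·m_2 = 6(S'(4) - Δ_1) = 36.
Forward elimination and back-substitution give m_0 = 77/8, m_1 = -35/4, m_2 = 107/8.
On [2, 4], S(x) = 8 + 3/8·(x - 2) - 35/8·(x - 2)² + 59/32·(x - 2)³.
With (x - 2) = 1/2: S(5/2) = 1875/256.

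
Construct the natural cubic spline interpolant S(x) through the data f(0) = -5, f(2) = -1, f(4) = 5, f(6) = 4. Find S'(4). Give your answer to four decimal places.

Write M_i for S''(x_i). With h_i = 2, 2, 2 and divided differences Δ_i = 2, 3, -1/2, the continuity of S' gives the tridiagonal system
  2·M_0 + 8·M_1 + 2·M_2 = 6(Δ_1 - Δ_0) = 6
  2·M_1 + 8·M_2 + 2·M_3 = 6(Δ_2 - Δ_1) = -21
Natural end conditions: M_0 = M_3 = 0.
Hence M_0 = 0, M_1 = 3/2, M_2 = -3, M_3 = 0.
On [4, 6], S'(x) = b_2 + 2c_2·(x - 4) + 3d_2·(x - 4)² with b_2 = Δ_2 - h_2(2M_2 + M_3)/6 = 3/2, c_2 = M_2/2 = -3/2, d_2 = (M_3 - M_2)/(6h_2) = 1/4. So S'(4) = 3/2.

1.5000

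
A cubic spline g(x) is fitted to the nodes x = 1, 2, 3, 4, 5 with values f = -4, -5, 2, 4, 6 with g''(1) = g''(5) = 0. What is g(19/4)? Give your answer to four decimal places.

Let M_i = g''(x_i). Step sizes h_i = 1, 1, 1, 1; slopes of the chords Δ_i = (y_(i+1) - y_i)/h_i = -1, 7, 2, 2.
  1·M_0 + 4·M_1 + 1·M_2 = 6(Δ_1 - Δ_0) = 48
  1·M_1 + 4·M_2 + 1·M_3 = 6(Δ_2 - Δ_1) = -30
  1·M_2 + 4·M_3 + 1·M_4 = 6(Δ_3 - Δ_2) = 0
Natural end conditions: M_0 = M_4 = 0.
Solving: M_0 = 0, M_1 = 15, M_2 = -12, M_3 = 3, M_4 = 0.
On [4, 5], g(x) = 4 + 1·(x - 4) + 3/2·(x - 4)² - 1/2·(x - 4)³.
With (x - 4) = 3/4: g(19/4) = 689/128.

5.3828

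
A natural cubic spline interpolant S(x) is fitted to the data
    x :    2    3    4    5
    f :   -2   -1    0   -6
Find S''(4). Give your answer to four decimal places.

-11.2000

Let M_i = S''(x_i). Step sizes h_i = 1, 1, 1; slopes of the chords Δ_i = (y_(i+1) - y_i)/h_i = 1, 1, -6.
  1·M_0 + 4·M_1 + 1·M_2 = 6(Δ_1 - Δ_0) = 0
  1·M_1 + 4·M_2 + 1·M_3 = 6(Δ_2 - Δ_1) = -42
Natural end conditions: M_0 = M_3 = 0.
Hence M_0 = 0, M_1 = 14/5, M_2 = -56/5, M_3 = 0.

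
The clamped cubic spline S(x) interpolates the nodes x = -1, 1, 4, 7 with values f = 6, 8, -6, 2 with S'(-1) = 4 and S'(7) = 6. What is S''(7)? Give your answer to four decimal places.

1.1053

Put M_i = S'' at the i-th knot. Here h = (2, 3, 3) and Δ = (1, -14/3, 8/3), so the interior equations h_(i-1)·M_(i-1) + 2(h_(i-1)+h_i)·M_i + h_i·M_(i+1) = 6(Δ_i − Δ_(i-1)) read
  2·M_0 + 10·M_1 + 3·M_2 = 6(Δ_1 - Δ_0) = -34
  3·M_1 + 12·M_2 + 3·M_3 = 6(Δ_2 - Δ_1) = 44
Clamped end conditions give two more equations: 2h_0·M_0 + h_0·M_1 = 6(Δ_0 - S'(-1)) = -18 and h_2·M_2 + 2h_2·M_3 = 6(S'(7) - Δ_2) = 20.
Hence M_0 = -45/19, M_1 = -81/19, M_2 = 254/57, M_3 = 21/19.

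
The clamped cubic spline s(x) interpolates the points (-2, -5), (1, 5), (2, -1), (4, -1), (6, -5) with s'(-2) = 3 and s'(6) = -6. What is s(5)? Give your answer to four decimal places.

-1.1969

Write M_i for s''(x_i). With h_i = 3, 1, 2, 2 and divided differences Δ_i = 10/3, -6, 0, -2, the continuity of s' gives the tridiagonal system
  3·M_0 + 8·M_1 + 1·M_2 = 6(Δ_1 - Δ_0) = -56
  1·M_1 + 6·M_2 + 2·M_3 = 6(Δ_2 - Δ_1) = 36
  2·M_2 + 8·M_3 + 2·M_4 = 6(Δ_3 - Δ_2) = -12
Clamped end conditions give two more equations: 2h_0·M_0 + h_0·M_1 = 6(Δ_0 - s'(-2)) = 2 and h_3·M_3 + 2h_3·M_4 = 6(s'(6) - Δ_3) = -24.
Forward elimination and back-substitution give M_0 = 1289/240, M_1 = -403/40, M_2 = 679/80, M_3 = -97/40, M_4 = -383/80.
On [4, 6], s(x) = -1 + 97/80·(x - 4) - 97/80·(x - 4)² - 63/320·(x - 4)³.
With (x - 4) = 1: s(5) = -383/320.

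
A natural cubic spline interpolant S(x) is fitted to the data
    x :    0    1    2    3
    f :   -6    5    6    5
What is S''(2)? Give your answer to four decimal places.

Let M_i = S''(x_i). Step sizes h_i = 1, 1, 1; slopes of the chords Δ_i = (y_(i+1) - y_i)/h_i = 11, 1, -1.
  1·M_0 + 4·M_1 + 1·M_2 = 6(Δ_1 - Δ_0) = -60
  1·M_1 + 4·M_2 + 1·M_3 = 6(Δ_2 - Δ_1) = -12
Natural end conditions: M_0 = M_3 = 0.
Forward elimination and back-substitution give M_0 = 0, M_1 = -76/5, M_2 = 4/5, M_3 = 0.

0.8000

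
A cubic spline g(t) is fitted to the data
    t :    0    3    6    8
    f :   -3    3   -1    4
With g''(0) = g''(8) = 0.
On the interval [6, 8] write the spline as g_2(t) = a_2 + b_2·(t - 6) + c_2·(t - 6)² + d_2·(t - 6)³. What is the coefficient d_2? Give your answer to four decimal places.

-0.2523

Put m_i = g'' at the i-th knot. Here h = (3, 3, 2) and Δ = (2, -4/3, 5/2), so the interior equations h_(i-1)·m_(i-1) + 2(h_(i-1)+h_i)·m_i + h_i·m_(i+1) = 6(Δ_i − Δ_(i-1)) read
  3·m_0 + 12·m_1 + 3·m_2 = 6(Δ_1 - Δ_0) = -20
  3·m_1 + 10·m_2 + 2·m_3 = 6(Δ_2 - Δ_1) = 23
Natural end conditions: m_0 = m_3 = 0.
Forward elimination and back-substitution give m_0 = 0, m_1 = -269/111, m_2 = 112/37, m_3 = 0.
On [6, 8], with g_2(t) = a_2 + b_2·(t - 6) + c_2·(t - 6)² + d_2·(t - 6)³: c_2 = m_2/2 = 56/37, d_2 = (m_3 - m_2)/(6h_2) = -28/111, b_2 = Δ_2 - h_2(2m_2 + m_3)/6 = 107/222.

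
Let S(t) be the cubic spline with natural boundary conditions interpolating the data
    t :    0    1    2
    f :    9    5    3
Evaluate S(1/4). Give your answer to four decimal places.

7.8828

With m_i denoting the second derivative at x_i, h_i = 1, 1, and Δ_i = (y_(i+1) − y_i)/h_i = -4, -2:
  1·m_0 + 4·m_1 + 1·m_2 = 6(Δ_1 - Δ_0) = 12
Natural end conditions: m_0 = m_2 = 0.
Solving: m_0 = 0, m_1 = 3, m_2 = 0.
On [0, 1], S(t) = 9 - 9/2·t + 0·t² + 1/2·t³.
With t = 1/4: S(1/4) = 1009/128.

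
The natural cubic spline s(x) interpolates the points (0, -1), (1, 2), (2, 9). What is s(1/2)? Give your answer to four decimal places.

Write M_i for s''(x_i). With h_i = 1, 1 and divided differences Δ_i = 3, 7, the continuity of s' gives the tridiagonal system
  1·M_0 + 4·M_1 + 1·M_2 = 6(Δ_1 - Δ_0) = 24
Natural end conditions: M_0 = M_2 = 0.
Forward elimination and back-substitution give M_0 = 0, M_1 = 6, M_2 = 0.
On [0, 1], s(x) = -1 + 2·x + 0·x² + 1·x³.
With x = 1/2: s(1/2) = 1/8.

0.1250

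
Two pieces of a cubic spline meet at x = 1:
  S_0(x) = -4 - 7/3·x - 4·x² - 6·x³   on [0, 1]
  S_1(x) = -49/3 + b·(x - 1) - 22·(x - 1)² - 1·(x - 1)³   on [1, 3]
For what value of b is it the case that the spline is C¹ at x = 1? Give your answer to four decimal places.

S_0'(x) = -7/3 - 8·x - 18·x², so S_0'(1) = -85/3. On the right, S_1'(1) = b, so b = -85/3.

-28.3333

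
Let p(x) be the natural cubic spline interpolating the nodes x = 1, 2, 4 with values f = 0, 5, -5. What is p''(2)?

Put M_i = p'' at the i-th knot. Here h = (1, 2) and Δ = (5, -5), so the interior equations h_(i-1)·M_(i-1) + 2(h_(i-1)+h_i)·M_i + h_i·M_(i+1) = 6(Δ_i − Δ_(i-1)) read
  1·M_0 + 6·M_1 + 2·M_2 = 6(Δ_1 - Δ_0) = -60
Natural end conditions: M_0 = M_2 = 0.
Forward elimination and back-substitution give M_0 = 0, M_1 = -10, M_2 = 0.

-10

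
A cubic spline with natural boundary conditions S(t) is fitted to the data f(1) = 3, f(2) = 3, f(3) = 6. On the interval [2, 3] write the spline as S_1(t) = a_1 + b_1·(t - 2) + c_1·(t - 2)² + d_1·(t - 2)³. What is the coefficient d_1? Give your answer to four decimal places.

With M_i denoting the second derivative at x_i, h_i = 1, 1, and Δ_i = (y_(i+1) − y_i)/h_i = 0, 3:
  1·M_0 + 4·M_1 + 1·M_2 = 6(Δ_1 - Δ_0) = 18
Natural end conditions: M_0 = M_2 = 0.
Solving the tridiagonal system: M_0 = 0, M_1 = 9/2, M_2 = 0.
On [2, 3], with S_1(t) = a_1 + b_1·(t - 2) + c_1·(t - 2)² + d_1·(t - 2)³: c_1 = M_1/2 = 9/4, d_1 = (M_2 - M_1)/(6h_1) = -3/4, b_1 = Δ_1 - h_1(2M_1 + M_2)/6 = 3/2.

-0.7500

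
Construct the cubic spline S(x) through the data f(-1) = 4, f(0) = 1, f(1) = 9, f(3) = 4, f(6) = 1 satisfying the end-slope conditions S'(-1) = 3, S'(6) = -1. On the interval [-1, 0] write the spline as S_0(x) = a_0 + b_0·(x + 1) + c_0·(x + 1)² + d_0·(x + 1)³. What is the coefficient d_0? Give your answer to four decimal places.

10.2139

With σ_i denoting the second derivative at x_i, h_i = 1, 1, 2, 3, and Δ_i = (y_(i+1) − y_i)/h_i = -3, 8, -5/2, -1:
  1·σ_0 + 4·σ_1 + 1·σ_2 = 6(Δ_1 - Δ_0) = 66
  1·σ_1 + 6·σ_2 + 2·σ_3 = 6(Δ_2 - Δ_1) = -63
  2·σ_2 + 10·σ_3 + 3·σ_4 = 6(Δ_3 - Δ_2) = 9
Clamped end conditions give two more equations: 2h_0·σ_0 + h_0·σ_1 = 6(Δ_0 - S'(-1)) = -36 and h_3·σ_3 + 2h_3·σ_4 = 6(S'(6) - Δ_3) = 0.
Solving the tridiagonal system: σ_0 = -6745/208, σ_1 = 3001/104, σ_2 = -3535/208, σ_3 = 263/52, σ_4 = -263/104.
On [-1, 0], with S_0(x) = a_0 + b_0·(x + 1) + c_0·(x + 1)² + d_0·(x + 1)³: c_0 = σ_0/2 = -6745/416, d_0 = (σ_1 - σ_0)/(6h_0) = 4249/416, b_0 = Δ_0 - h_0(2σ_0 + σ_1)/6 = 3.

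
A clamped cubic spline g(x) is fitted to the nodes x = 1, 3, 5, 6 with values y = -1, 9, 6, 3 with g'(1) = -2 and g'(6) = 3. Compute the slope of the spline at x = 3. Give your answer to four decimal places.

4.5000

Put m_i = g'' at the i-th knot. Here h = (2, 2, 1) and Δ = (5, -3/2, -3), so the interior equations h_(i-1)·m_(i-1) + 2(h_(i-1)+h_i)·m_i + h_i·m_(i+1) = 6(Δ_i − Δ_(i-1)) read
  2·m_0 + 8·m_1 + 2·m_2 = 6(Δ_1 - Δ_0) = -39
  2·m_1 + 6·m_2 + 1·m_3 = 6(Δ_2 - Δ_1) = -9
Clamped end conditions give two more equations: 2h_0·m_0 + h_0·m_1 = 6(Δ_0 - g'(1)) = 42 and h_2·m_2 + 2h_2·m_3 = 6(g'(6) - Δ_2) = 36.
Forward elimination and back-substitution give m_0 = 29/2, m_1 = -8, m_2 = -2, m_3 = 19.
On [3, 5], g'(x) = b_1 + 2c_1·(x - 3) + 3d_1·(x - 3)² with b_1 = Δ_1 - h_1(2m_1 + m_2)/6 = 9/2, c_1 = m_1/2 = -4, d_1 = (m_2 - m_1)/(6h_1) = 1/2. So g'(3) = 9/2.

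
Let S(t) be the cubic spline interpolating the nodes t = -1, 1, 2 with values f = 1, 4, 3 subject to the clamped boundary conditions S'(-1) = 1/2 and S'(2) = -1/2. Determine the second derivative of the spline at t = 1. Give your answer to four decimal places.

Let M_i = S''(x_i). Step sizes h_i = 2, 1; slopes of the chords Δ_i = (y_(i+1) - y_i)/h_i = 3/2, -1.
  2·M_0 + 6·M_1 + 1·M_2 = 6(Δ_1 - Δ_0) = -15
Clamped end conditions give two more equations: 2h_0·M_0 + h_0·M_1 = 6(Δ_0 - S'(-1)) = 6 and h_1·M_1 + 2h_1·M_2 = 6(S'(2) - Δ_1) = 3.
Hence M_0 = 11/3, M_1 = -13/3, M_2 = 11/3.

-4.3333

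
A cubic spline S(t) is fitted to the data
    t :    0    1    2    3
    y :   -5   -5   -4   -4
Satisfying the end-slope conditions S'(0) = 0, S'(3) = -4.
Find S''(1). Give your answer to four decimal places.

1.3333

Write M_i for S''(x_i). With h_i = 1, 1, 1 and divided differences Δ_i = 0, 1, 0, the continuity of S' gives the tridiagonal system
  1·M_0 + 4·M_1 + 1·M_2 = 6(Δ_1 - Δ_0) = 6
  1·M_1 + 4·M_2 + 1·M_3 = 6(Δ_2 - Δ_1) = -6
Clamped end conditions give two more equations: 2h_0·M_0 + h_0·M_1 = 6(Δ_0 - S'(0)) = 0 and h_2·M_2 + 2h_2·M_3 = 6(S'(3) - Δ_2) = -24.
Solving the tridiagonal system: M_0 = -2/3, M_1 = 4/3, M_2 = 4/3, M_3 = -38/3.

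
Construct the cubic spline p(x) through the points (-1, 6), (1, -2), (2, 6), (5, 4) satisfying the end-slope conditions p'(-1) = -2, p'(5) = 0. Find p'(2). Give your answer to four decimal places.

7.2857

Let σ_i = p''(x_i). Step sizes h_i = 2, 1, 3; slopes of the chords Δ_i = (y_(i+1) - y_i)/h_i = -4, 8, -2/3.
  2·σ_0 + 6·σ_1 + 1·σ_2 = 6(Δ_1 - Δ_0) = 72
  1·σ_1 + 8·σ_2 + 3·σ_3 = 6(Δ_2 - Δ_1) = -52
Clamped end conditions give two more equations: 2h_0·σ_0 + h_0·σ_1 = 6(Δ_0 - p'(-1)) = -12 and h_2·σ_2 + 2h_2·σ_3 = 6(p'(5) - Δ_2) = 4.
Forward elimination and back-substitution give σ_0 = -250/21, σ_1 = 374/21, σ_2 = -232/21, σ_3 = 130/21.
On [2, 5], p'(x) = b_2 + 2c_2·(x - 2) + 3d_2·(x - 2)² with b_2 = Δ_2 - h_2(2σ_2 + σ_3)/6 = 51/7, c_2 = σ_2/2 = -116/21, d_2 = (σ_3 - σ_2)/(6h_2) = 181/189. So p'(2) = 51/7.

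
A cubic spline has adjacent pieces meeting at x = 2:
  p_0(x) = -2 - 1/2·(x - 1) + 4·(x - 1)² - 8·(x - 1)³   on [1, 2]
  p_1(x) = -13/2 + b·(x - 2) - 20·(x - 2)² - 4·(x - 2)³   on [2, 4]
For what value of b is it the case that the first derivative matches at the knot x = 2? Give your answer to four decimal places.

p_0'(x) = -1/2 + 8·(x - 1) - 24·(x - 1)², so p_0'(2) = -33/2. On the right, p_1'(2) = b, so b = -33/2.

-16.5000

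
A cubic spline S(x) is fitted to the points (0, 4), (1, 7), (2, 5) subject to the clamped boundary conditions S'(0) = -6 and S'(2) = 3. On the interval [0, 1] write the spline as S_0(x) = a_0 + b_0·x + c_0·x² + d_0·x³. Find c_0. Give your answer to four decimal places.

19.5000

Let m_i = S''(x_i). Step sizes h_i = 1, 1; slopes of the chords Δ_i = (y_(i+1) - y_i)/h_i = 3, -2.
  1·m_0 + 4·m_1 + 1·m_2 = 6(Δ_1 - Δ_0) = -30
Clamped end conditions give two more equations: 2h_0·m_0 + h_0·m_1 = 6(Δ_0 - S'(0)) = 54 and h_1·m_1 + 2h_1·m_2 = 6(S'(2) - Δ_1) = 30.
Solving: m_0 = 39, m_1 = -24, m_2 = 27.
On [0, 1], with S_0(x) = a_0 + b_0·x + c_0·x² + d_0·x³: c_0 = m_0/2 = 39/2, d_0 = (m_1 - m_0)/(6h_0) = -21/2, b_0 = Δ_0 - h_0(2m_0 + m_1)/6 = -6.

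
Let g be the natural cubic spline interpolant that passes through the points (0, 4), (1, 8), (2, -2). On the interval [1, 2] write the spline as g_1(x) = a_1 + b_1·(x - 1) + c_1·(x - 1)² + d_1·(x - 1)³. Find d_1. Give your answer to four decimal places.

Let M_i = g''(x_i). Step sizes h_i = 1, 1; slopes of the chords Δ_i = (y_(i+1) - y_i)/h_i = 4, -10.
  1·M_0 + 4·M_1 + 1·M_2 = 6(Δ_1 - Δ_0) = -84
Natural end conditions: M_0 = M_2 = 0.
Forward elimination and back-substitution give M_0 = 0, M_1 = -21, M_2 = 0.
On [1, 2], with g_1(x) = a_1 + b_1·(x - 1) + c_1·(x - 1)² + d_1·(x - 1)³: c_1 = M_1/2 = -21/2, d_1 = (M_2 - M_1)/(6h_1) = 7/2, b_1 = Δ_1 - h_1(2M_1 + M_2)/6 = -3.

3.5000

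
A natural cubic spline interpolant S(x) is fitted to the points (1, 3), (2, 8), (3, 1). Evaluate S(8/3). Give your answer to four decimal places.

Write m_i for S''(x_i). With h_i = 1, 1 and divided differences Δ_i = 5, -7, the continuity of S' gives the tridiagonal system
  1·m_0 + 4·m_1 + 1·m_2 = 6(Δ_1 - Δ_0) = -72
Natural end conditions: m_0 = m_2 = 0.
Solving the tridiagonal system: m_0 = 0, m_1 = -18, m_2 = 0.
On [2, 3], S(x) = 8 - 1·(x - 2) - 9·(x - 2)² + 3·(x - 2)³.
With (x - 2) = 2/3: S(8/3) = 38/9.

4.2222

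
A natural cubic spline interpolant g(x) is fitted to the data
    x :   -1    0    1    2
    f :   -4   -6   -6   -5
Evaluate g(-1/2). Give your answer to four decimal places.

Let σ_i = g''(x_i). Step sizes h_i = 1, 1, 1; slopes of the chords Δ_i = (y_(i+1) - y_i)/h_i = -2, 0, 1.
  1·σ_0 + 4·σ_1 + 1·σ_2 = 6(Δ_1 - Δ_0) = 12
  1·σ_1 + 4·σ_2 + 1·σ_3 = 6(Δ_2 - Δ_1) = 6
Natural end conditions: σ_0 = σ_3 = 0.
Solving the tridiagonal system: σ_0 = 0, σ_1 = 14/5, σ_2 = 4/5, σ_3 = 0.
On [-1, 0], g(x) = -4 - 37/15·(x + 1) + 0·(x + 1)² + 7/15·(x + 1)³.
With (x + 1) = 1/2: g(-1/2) = -207/40.

-5.1750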